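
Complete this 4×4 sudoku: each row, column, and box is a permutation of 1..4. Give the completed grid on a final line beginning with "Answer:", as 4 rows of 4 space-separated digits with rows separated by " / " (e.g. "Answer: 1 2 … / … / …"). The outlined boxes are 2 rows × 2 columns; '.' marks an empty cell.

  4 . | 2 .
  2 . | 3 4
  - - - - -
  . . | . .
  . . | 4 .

Step 1. [r3c3∈{1}] nothing but 1 survives at r3c3, so r3c3=1.
Step 2. [r3c1∈{3}] only 3 remains possible at r3c1, so r3c1=3.
Step 3. [r3c4∈{2}] only 2 remains possible at r3c4, so r3c4=2.
Step 4. [r2c2∈{1}] nothing but 1 survives at r2c2, so r2c2=1.
Step 5. [r4c1∈{1}] nothing but 1 survives at r4c1. So r4c1=1.
Step 6. [r1c2∈{3}] r1c2's peers cover all but 3 ⇒ r1c2=3.
Step 7. [r4c4∈{3}] r4c4 has the single candidate 3, so r4c4=3.
Step 8. [r3c2∈{4}] r3c2 has the single candidate 4, so r3c2=4.
Step 9. [r4c2∈{2}] nothing but 2 survives at r4c2, so r4c2=2.
Step 10. [r1c4∈{1}] nothing but 1 survives at r1c4, so r1c4=1.

Answer: 4 3 2 1 / 2 1 3 4 / 3 4 1 2 / 1 2 4 3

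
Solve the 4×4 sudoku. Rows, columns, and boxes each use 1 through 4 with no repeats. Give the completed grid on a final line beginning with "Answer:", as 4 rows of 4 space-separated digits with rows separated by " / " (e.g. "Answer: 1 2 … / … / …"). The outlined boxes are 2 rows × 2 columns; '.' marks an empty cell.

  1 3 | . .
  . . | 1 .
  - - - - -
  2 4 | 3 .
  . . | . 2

Step 1. [r1c4∈{4}] only 4 remains possible at r1c4. So r1c4=4.
Step 2. [r2c2∈{2}] r2c2 has the single candidate 2 ⇒ r2c2=2.
Step 3. [r4c3∈{4}] r4c3 is down to just 4. So r4c3=4.
Step 4. [r3c4∈{1}] nothing but 1 survives at r3c4, so r3c4=1.
Step 5. [r2c4∈{3}] r2c4 is down to just 3. So r2c4=3.
Step 6. [r4c2∈{1}] r4c2's peers cover all but 1. So r4c2=1.
Step 7. [r4c1∈{3}] only 3 remains possible at r4c1. So r4c1=3.
Step 8. [r2c1∈{4}] only 4 remains possible at r2c1. So r2c1=4.
Step 9. [r1c3∈{2}] nothing but 2 survives at r1c3. So r1c3=2.

Answer: 1 3 2 4 / 4 2 1 3 / 2 4 3 1 / 3 1 4 2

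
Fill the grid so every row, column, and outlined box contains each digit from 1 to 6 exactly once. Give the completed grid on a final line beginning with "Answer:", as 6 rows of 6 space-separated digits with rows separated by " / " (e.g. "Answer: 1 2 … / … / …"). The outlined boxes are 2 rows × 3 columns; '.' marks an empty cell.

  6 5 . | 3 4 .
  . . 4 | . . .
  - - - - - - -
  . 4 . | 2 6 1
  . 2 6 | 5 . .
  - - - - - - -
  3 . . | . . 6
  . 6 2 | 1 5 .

Step 1. [r2c1∈{1,2}] across col 1, 2 lands solely at r2c1. So r2c1=2.
Step 2. [r6c6∈{3,4}] r6c6 is the only open cell in row 6 admitting 3. So r6c6=3.
Step 3. [r5c3∈{1,5}] row 5 places 5 nowhere but r5c3 ⇒ r5c3=5.
Step 4. [r2c5∈{1}] only 1 remains possible at r2c5, so r2c5=1.
Step 5. [r3c1∈{5}] r3c1 has the single candidate 5, so r3c1=5.
Step 6. [r5c4∈{4}] nothing but 4 survives at r5c4 ⇒ r5c4=4.
Step 7. [r2c6∈{5}] nothing but 5 survives at r2c6 ⇒ r2c6=5.
Step 8. [r5c2∈{1}] only 1 remains possible at r5c2 ⇒ r5c2=1.
Step 9. [r5c5∈{2}] r5c5's peers cover all but 2 ⇒ r5c5=2.
Step 10. [r1c3∈{1}] r1c3 has the single candidate 1. So r1c3=1.
Step 11. [r4c5∈{3}] r4c5's peers cover all but 3. So r4c5=3.
Step 12. [r6c1∈{4}] only 4 remains possible at r6c1. So r6c1=4.
Step 13. [r4c6∈{4}] r4c6 is down to just 4. So r4c6=4.
Step 14. [r1c6∈{2}] nothing but 2 survives at r1c6. So r1c6=2.
Step 15. [r4c1∈{1}] r4c1 is down to just 1 ⇒ r4c1=1.
Step 16. [r3c3∈{3}] r3c3 has the single candidate 3. So r3c3=3.
Step 17. [r2c2∈{3}] r2c2's peers cover all but 3 ⇒ r2c2=3.
Step 18. [r2c4∈{6}] only 6 remains possible at r2c4, so r2c4=6.

Answer: 6 5 1 3 4 2 / 2 3 4 6 1 5 / 5 4 3 2 6 1 / 1 2 6 5 3 4 / 3 1 5 4 2 6 / 4 6 2 1 5 3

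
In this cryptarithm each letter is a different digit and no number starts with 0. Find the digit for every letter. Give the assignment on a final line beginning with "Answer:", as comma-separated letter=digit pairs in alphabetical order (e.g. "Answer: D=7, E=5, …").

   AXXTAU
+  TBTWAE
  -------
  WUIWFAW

Step 1. [col 1: U + E ≡ W (mod 10)] several values work for E in column 1 (U + E ≡ W (mod 10), carry-in 0); try E=4. So E=4.
Step 2. [col 1: U + E ≡ W (mod 10)] U=7 is one option consistent with column 1 (U + E ≡ W (mod 10), carry-in 0) — take it, so U=7.
Step 3. [col 1: U + E ≡ W (mod 10)] in column 1 we have U+E≡W with carry-in 0; given U=7, E=4 and digits 4,7 already taken and all letters distinct, that pins W to 1. So W=1.
Step 4. [col 2: A + A ≡ A (mod 10)] column 2 reads A+A+carry(1)=A with nothing yet; with digits 1,4,7 already taken and all letters distinct, the only value for A is 9. So A=9.
Step 5. [col 3: T + W ≡ F (mod 10)] no forcing yet in column 3 (carry-in 1); F=0 is free and consistent — try it ⇒ F=0.
Step 6. [col 3: T + W ≡ F (mod 10)] in column 3 we have T+W≡F with carry-in 1; given W=1, F=0 and digits 0,1,4,7,9 already taken and all letters distinct, that pins T to 8 ⇒ T=8.
Step 7. [col 4: X + T ≡ W (mod 10)] from column 4 (T=8, W=1, carry-in 1, digits 0,1,4,7,8,9 already taken and all letters distinct): X must equal 2 ⇒ X=2.
Step 8. [col 5: X + B ≡ I (mod 10)] column 5: given X=2, carry-in 1, and digits 0,1,2,4,7,8,9 already taken and all letters distinct, X+B≡I (mod 10) forces B=3. So B=3.
Step 9. [col 5: X + B ≡ I (mod 10)] column 5: given X=2, B=3, carry-in 1, and digits 0,1,2,3,4,7,8,9 already taken and all letters distinct, X+B≡I (mod 10) forces I=6, so I=6.

Answer: A=9, B=3, E=4, F=0, I=6, T=8, U=7, W=1, X=2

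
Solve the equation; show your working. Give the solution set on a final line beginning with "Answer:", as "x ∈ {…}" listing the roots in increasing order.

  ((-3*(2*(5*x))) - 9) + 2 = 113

Step 1. [((-3*(2*(5*x))) - 9) + 2 = 113] +2 is outermost — subtract 2 both sides ⇒ sub: (-3*(2*(5*x))) - 9 = 111.
Step 2. [(-3*(2*(5*x))) - 9 = 111] 9 comes off first (add 9), so sub: -3*(2*(5*x)) = 120.
Step 3. [-3*(2*(5*x)) = 120] -3·(inner) — divide through by -3. So div: 2*(5*x) = -40.
Step 4. [2*(5*x) = -40] LHS = 2·(…); ÷2 both sides ⇒ div: 5*x = -20.
Step 5. [5*x = -20] divide by the outer 5, so div: x = -4.

Answer: x ∈ {-4}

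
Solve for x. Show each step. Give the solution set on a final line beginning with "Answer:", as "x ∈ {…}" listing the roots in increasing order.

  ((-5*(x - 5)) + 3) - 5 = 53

Step 1. [((-5*(x - 5)) + 3) - 5 = 53] peel the -5: add 5 from each side ⇒ sub: (-5*(x - 5)) + 3 = 58.
Step 2. [(-5*(x - 5)) + 3 = 58] the outer +3 inverts by subtracting 3, so sub: -5*(x - 5) = 55.
Step 3. [-5*(x - 5) = 55] -5·(inner) — divide through by -5. So div: x - 5 = -11.
Step 4. [x - 5 = -11] add 5: x sits inside (… - 5), so sub: x = -6.

Answer: x ∈ {-6}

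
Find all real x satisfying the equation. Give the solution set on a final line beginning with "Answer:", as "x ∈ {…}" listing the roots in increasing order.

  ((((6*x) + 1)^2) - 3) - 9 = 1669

Step 1. [((((6*x) + 1)^2) - 3) - 9 = 1669] the outer -9 inverts by adding 9. So sub: (((6*x) + 1)^2) - 3 = 1678.
Step 2. [(((6*x) + 1)^2) - 3 = 1678] add 3: x sits inside (… - 3) ⇒ sub: ((6*x) + 1)^2 = 1681.
Step 3. [((6*x) + 1)^2 = 1681] 1681 ≥ 0, LHS is (·)² — take ±√ ⇒ sqrt: (6*x) + 1 = 41 or -41.
Step 4. [(6*x) + 1 = 41 or -41] peel the +1: subtract 1 from each side, so sub: 6*x = 40 or -42.
Step 5. [6*x = 40 or -42] LHS = 6·(…); ÷6 both sides. So div: x = 20/3 or -7.

Answer: x ∈ {-7, 20/3}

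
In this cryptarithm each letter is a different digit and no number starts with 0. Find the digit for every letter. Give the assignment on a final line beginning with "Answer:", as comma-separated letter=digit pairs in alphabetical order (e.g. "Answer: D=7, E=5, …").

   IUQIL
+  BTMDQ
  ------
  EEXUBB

Step 1. [col 1: L + Q ≡ B (mod 10)] column 1 (L + Q ≡ B (mod 10), carry-in 0) doesn't pin L yet; pick L=3 and continue ⇒ L=3.
Step 2. [col 1: L + Q ≡ B (mod 10)] column 1 (L + Q ≡ B (mod 10), carry-in 0) doesn't pin Q yet; pick Q=6 and continue. So Q=6.
Step 3. [col 1: L + Q ≡ B (mod 10)] column 1: given L=3, Q=6, carry-in 0, and digits 3,6 already taken and all letters distinct, L+Q≡B (mod 10) forces B=9, so B=9.
Step 4. [E] the sum has 6 digits but both addends have 5; that extra leading digit E is the final carry, namely 1 ⇒ E=1.
Step 5. [col 2: I + D ≡ B (mod 10)] I=2 is one option consistent with column 2 (I + D ≡ B (mod 10), carry-in 0) — take it, so I=2.
Step 6. [col 2: I + D ≡ B (mod 10)] column 2 reads I+D+carry(0)=B with I=2, B=9; with digits 1,2,3,6,9 already taken and all letters distinct, the only value for D is 7. So D=7.
Step 7. [col 3: Q + M ≡ U (mod 10)] M=8 is one option consistent with column 3 (Q + M ≡ U (mod 10), carry-in 0) — take it ⇒ M=8.
Step 8. [col 3: Q + M ≡ U (mod 10)] column 3 reads Q+M+carry(0)=U with Q=6, M=8; with digits 1,2,3,6,7,8,9 already taken and all letters distinct, the only value for U is 4 ⇒ U=4.
Step 9. [col 4: U + T ≡ X (mod 10)] no forcing yet in column 4 (carry-in 1); T=0 is free and consistent — try it ⇒ T=0.
Step 10. [col 4: U + T ≡ X (mod 10)] column 4: given U=4, T=0, carry-in 1, and digits 0,1,2,3,4,6,7,8,9 already taken and all letters distinct, U+T≡X (mod 10) forces X=5 ⇒ X=5.

Answer: B=9, D=7, E=1, I=2, L=3, M=8, Q=6, T=0, U=4, X=5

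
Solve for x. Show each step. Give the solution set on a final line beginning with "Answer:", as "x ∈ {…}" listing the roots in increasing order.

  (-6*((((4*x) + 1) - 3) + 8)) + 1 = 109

Step 1. [(-6*((((4*x) + 1) - 3) + 8)) + 1 = 109] the outer +1 inverts by subtracting 1 ⇒ sub: -6*((((4*x) + 1) - 3) + 8) = 108.
Step 2. [-6*((((4*x) + 1) - 3) + 8) = 108] leading coefficient -6: divide by -6, so div: (((4*x) + 1) - 3) + 8 = -18.
Step 3. [(((4*x) + 1) - 3) + 8 = -18] peel the +8: subtract 8 from each side, so sub: ((4*x) + 1) - 3 = -26.
Step 4. [((4*x) + 1) - 3 = -26] add 3: x sits inside (… - 3) ⇒ sub: (4*x) + 1 = -23.
Step 5. [(4*x) + 1 = -23] the outer +1 inverts by subtracting 1, so sub: 4*x = -24.
Step 6. [4*x = -24] 4 out front; divide by 4 ⇒ div: x = -6.

Answer: x ∈ {-6}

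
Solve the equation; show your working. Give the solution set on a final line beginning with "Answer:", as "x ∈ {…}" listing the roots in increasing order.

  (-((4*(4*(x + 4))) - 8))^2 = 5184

Step 1. [(-((4*(4*(x + 4))) - 8))^2 = 5184] √ both sides: 5184 ≥ 0 gives two branches ⇒ sqrt: -((4*(4*(x + 4))) - 8) = 72 or -72.
Step 2. [-((4*(4*(x + 4))) - 8) = 72 or -72] LHS negated; negate both sides. So neg: (4*(4*(x + 4))) - 8 = -72 or 72.
Step 3. [(4*(4*(x + 4))) - 8 = -72 or 72] -8 is outermost — add 8 both sides ⇒ sub: 4*(4*(x + 4)) = -64 or 80.
Step 4. [4*(4*(x + 4)) = -64 or 80] 4·(inner) — divide through by 4, so div: 4*(x + 4) = -16 or 20.
Step 5. [4*(x + 4) = -16 or 20] divide by the outer 4, so div: x + 4 = -4 or 5.
Step 6. [x + 4 = -4 or 5] 4 comes off first (subtract 4) ⇒ sub: x = -8 or 1.

Answer: x ∈ {-8, 1}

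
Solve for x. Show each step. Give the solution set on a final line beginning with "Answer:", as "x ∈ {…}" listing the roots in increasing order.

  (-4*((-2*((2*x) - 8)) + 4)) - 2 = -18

Step 1. [(-4*((-2*((2*x) - 8)) + 4)) - 2 = -18] 2 comes off first (add 2). So sub: -4*((-2*((2*x) - 8)) + 4) = -16.
Step 2. [-4*((-2*((2*x) - 8)) + 4) = -16] -4·(inner) — divide through by -4. So div: (-2*((2*x) - 8)) + 4 = 4.
Step 3. [(-2*((2*x) - 8)) + 4 = 4] common factor -2 (LHS and 4) — divide through. So factor: ((2*x) - 8) - 2 = -2.
Step 4. [((2*x) - 8) - 2 = -2] add 2: x sits inside (… - 2), so sub: (2*x) - 8 = 0.
Step 5. [(2*x) - 8 = 0] -8 is outermost — add 8 both sides ⇒ sub: 2*x = 8.
Step 6. [2*x = 8] LHS = 2·(…); ÷2 both sides, so div: x = 4.

Answer: x ∈ {4}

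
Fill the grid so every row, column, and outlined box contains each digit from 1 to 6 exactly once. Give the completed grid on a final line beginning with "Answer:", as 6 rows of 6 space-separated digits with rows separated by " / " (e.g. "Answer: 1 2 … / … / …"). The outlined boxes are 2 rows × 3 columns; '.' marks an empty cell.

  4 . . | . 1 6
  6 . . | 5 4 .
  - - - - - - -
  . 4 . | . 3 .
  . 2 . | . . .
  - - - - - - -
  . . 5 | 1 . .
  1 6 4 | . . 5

Step 1. [r5c2∈{3}] r5c2 is down to just 3. So r5c2=3.
Step 2. [r6c5∈{2}] nothing but 2 survives at r6c5, so r6c5=2.
Step 3. [r2c6∈{2,3}] col 6 places 3 nowhere but r2c6 ⇒ r2c6=3.
Step 4. [r2c3∈{1,2}] 2 has one home in row 2: r2c3, so r2c3=2.
Step 5. [r4c1∈{3,5}] across col 1, 3 lands solely at r4c1, so r4c1=3.
Step 6. [r3c6∈{1,2}] col 6 places 2 nowhere but r3c6, so r3c6=2.
Step 7. [r3c4∈{6}] only 6 remains possible at r3c4. So r3c4=6.
Step 8. [r4c6∈{1,4}] across col 6, 1 lands solely at r4c6. So r4c6=1.
Step 9. [r4c4∈{4}] r4c4 has the single candidate 4, so r4c4=4.
Step 10. [r4c5∈{5}] r4c5 has the single candidate 5. So r4c5=5.
Step 11. [r3c1∈{5}] only 5 remains possible at r3c1 ⇒ r3c1=5.
Step 12. [r6c4∈{3}] only 3 remains possible at r6c4, so r6c4=3.
Step 13. [r5c5∈{6}] r5c5 has the single candidate 6, so r5c5=6.
Step 14. [r3c3∈{1}] nothing but 1 survives at r3c3 ⇒ r3c3=1.
Step 15. [r5c6∈{4}] r5c6 has the single candidate 4. So r5c6=4.
Step 16. [r5c1∈{2}] r5c1 is down to just 2, so r5c1=2.
Step 17. [r1c2∈{5}] r1c2's peers cover all but 5 ⇒ r1c2=5.
Step 18. [r1c4∈{2}] r1c4 is down to just 2. So r1c4=2.
Step 19. [r1c3∈{3}] nothing but 3 survives at r1c3, so r1c3=3.
Step 20. [r2c2∈{1}] only 1 remains possible at r2c2. So r2c2=1.
Step 21. [r4c3∈{6}] only 6 remains possible at r4c3 ⇒ r4c3=6.

Answer: 4 5 3 2 1 6 / 6 1 2 5 4 3 / 5 4 1 6 3 2 / 3 2 6 4 5 1 / 2 3 5 1 6 4 / 1 6 4 3 2 5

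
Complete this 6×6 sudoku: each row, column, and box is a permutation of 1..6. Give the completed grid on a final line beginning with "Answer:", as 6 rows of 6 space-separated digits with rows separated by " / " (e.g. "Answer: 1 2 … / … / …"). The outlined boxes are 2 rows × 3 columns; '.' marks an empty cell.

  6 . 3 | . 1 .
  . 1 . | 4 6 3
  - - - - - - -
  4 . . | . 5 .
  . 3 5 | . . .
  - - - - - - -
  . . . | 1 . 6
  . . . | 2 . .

Step 1. [r1c2∈{2,4,5}] in row 1, 4 fits only at r1c2, so r1c2=4.
Step 2. [r4c5∈{2,4}] 2 has one home in col 5: r4c5, so r4c5=2.
Step 3. [r6c6∈{4,5}] 5 has one home in box 6: r6c6 ⇒ r6c6=5.
Step 4. [r4c1∈{1}] r4c1's peers cover all but 1 ⇒ r4c1=1.
Step 5. [r2c3∈{2}] nothing but 2 survives at r2c3 ⇒ r2c3=2.
Step 6. [r5c1∈{2,3,5}] 2 has one home in col 1: r5c1. So r5c1=2.
Step 7. [r3c3∈{6}] r3c3's peers cover all but 6. So r3c3=6.
Step 8. [r5c3∈{4}] r5c3's peers cover all but 4. So r5c3=4.
Step 9. [r6c5∈{3,4}] 4 has one home in row 6: r6c5. So r6c5=4.
Step 10. [r3c2∈{2}] r3c2's peers cover all but 2. So r3c2=2.
Step 11. [r1c4∈{5}] r1c4's peers cover all but 5 ⇒ r1c4=5.
Step 12. [r6c1∈{3}] r6c1's peers cover all but 3. So r6c1=3.
Step 13. [r5c5∈{3}] nothing but 3 survives at r5c5, so r5c5=3.
Step 14. [r1c6∈{2}] r1c6 is down to just 2 ⇒ r1c6=2.
Step 15. [r5c2∈{5}] r5c2 is down to just 5. So r5c2=5.
Step 16. [r2c1∈{5}] only 5 remains possible at r2c1, so r2c1=5.
Step 17. [r3c4∈{3}] r3c4 has the single candidate 3, so r3c4=3.
Step 18. [r6c3∈{1}] nothing but 1 survives at r6c3 ⇒ r6c3=1.
Step 19. [r3c6∈{1}] r3c6 has the single candidate 1, so r3c6=1.
Step 20. [r4c6∈{4}] r4c6's peers cover all but 4. So r4c6=4.
Step 21. [r6c2∈{6}] r6c2's peers cover all but 6 ⇒ r6c2=6.
Step 22. [r4c4∈{6}] only 6 remains possible at r4c4 ⇒ r4c4=6.

Answer: 6 4 3 5 1 2 / 5 1 2 4 6 3 / 4 2 6 3 5 1 / 1 3 5 6 2 4 / 2 5 4 1 3 6 / 3 6 1 2 4 5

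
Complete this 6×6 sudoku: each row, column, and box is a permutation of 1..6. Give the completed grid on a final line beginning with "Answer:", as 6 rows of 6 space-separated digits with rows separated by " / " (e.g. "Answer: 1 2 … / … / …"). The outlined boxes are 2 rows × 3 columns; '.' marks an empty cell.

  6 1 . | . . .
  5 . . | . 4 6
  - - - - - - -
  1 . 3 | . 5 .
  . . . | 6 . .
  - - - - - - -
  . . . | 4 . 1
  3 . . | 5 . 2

Step 1. [r2c3∈{2}] nothing but 2 survives at r2c3. So r2c3=2.
Step 2. [r4c1∈{2,4}] in col 1, 4 fits only at r4c1, so r4c1=4.
Step 3. [r3c4∈{2}] r3c4 is down to just 2 ⇒ r3c4=2.
Step 4. [r5c5∈{3,6}] 3 has one home in row 5: r5c5 ⇒ r5c5=3.
Step 5. [r6c3∈{1,4,6}] in row 6, 1 fits only at r6c3. So r6c3=1.
Step 6. [r5c3∈{5,6}] r5c3 is the only open cell in col 3 admitting 6. So r5c3=6.
Step 7. [r5c2∈{2,5}] 5 has one home in row 5: r5c2 ⇒ r5c2=5.
Step 8. [r1c4∈{3}] nothing but 3 survives at r1c4 ⇒ r1c4=3.
Step 9. [r3c6∈{4}] r3c6 is down to just 4, so r3c6=4.
Step 10. [r4c6∈{3}] r4c6 is down to just 3 ⇒ r4c6=3.
Step 11. [r1c5∈{2}] r1c5's peers cover all but 2 ⇒ r1c5=2.
Step 12. [r2c4∈{1}] only 1 remains possible at r2c4 ⇒ r2c4=1.
Step 13. [r3c2∈{6}] r3c2's peers cover all but 6, so r3c2=6.
Step 14. [r4c2∈{2}] r4c2 is down to just 2. So r4c2=2.
Step 15. [r1c6∈{5}] r1c6 has the single candidate 5. So r1c6=5.
Step 16. [r4c5∈{1}] only 1 remains possible at r4c5 ⇒ r4c5=1.
Step 17. [r6c2∈{4}] nothing but 4 survives at r6c2, so r6c2=4.
Step 18. [r4c3∈{5}] r4c3's peers cover all but 5, so r4c3=5.
Step 19. [r1c3∈{4}] only 4 remains possible at r1c3. So r1c3=4.
Step 20. [r5c1∈{2}] r5c1's peers cover all but 2. So r5c1=2.
Step 21. [r6c5∈{6}] r6c5's peers cover all but 6 ⇒ r6c5=6.
Step 22. [r2c2∈{3}] only 3 remains possible at r2c2 ⇒ r2c2=3.

Answer: 6 1 4 3 2 5 / 5 3 2 1 4 6 / 1 6 3 2 5 4 / 4 2 5 6 1 3 / 2 5 6 4 3 1 / 3 4 1 5 6 2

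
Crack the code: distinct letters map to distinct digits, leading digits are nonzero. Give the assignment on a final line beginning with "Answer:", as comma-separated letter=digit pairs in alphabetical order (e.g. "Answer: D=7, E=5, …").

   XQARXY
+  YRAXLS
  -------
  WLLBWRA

Step 1. [col 1: Y + S ≡ A (mod 10)] column 1 (Y + S ≡ A (mod 10), carry-in 0) doesn't pin Y yet; pick Y=8 and continue, so Y=8.
Step 2. [col 1: Y + S ≡ A (mod 10)] S=6 is one option consistent with column 1 (Y + S ≡ A (mod 10), carry-in 0) — take it ⇒ S=6.
Step 3. [W] the sum has 7 digits but both addends have 6; that extra leading digit W is the final carry, namely 1, so W=1.
Step 4. [col 1: Y + S ≡ A (mod 10)] from column 1 (Y=8, S=6, carry-in 0, digits 1,6,8 already taken and all letters distinct): A must equal 4. So A=4.
Step 5. [col 2: X + L ≡ R (mod 10)] column 2 (X + L ≡ R (mod 10), carry-in 1) doesn't pin X yet; pick X=7 and continue ⇒ X=7.
Step 6. [col 2: X + L ≡ R (mod 10)] column 2 (X + L ≡ R (mod 10), carry-in 1) doesn't pin L yet; pick L=5 and continue. So L=5.
Step 7. [col 2: X + L ≡ R (mod 10)] column 2: given X=7, L=5, carry-in 1, and digits 1,4,5,6,7,8 already taken and all letters distinct, X+L≡R (mod 10) forces R=3 ⇒ R=3.
Step 8. [col 4: A + A ≡ B (mod 10)] column 4 reads A+A+carry(1)=B with A=4; with digits 1,3,4,5,6,7,8 already taken and all letters distinct, the only value for B is 9, so B=9.
Step 9. [col 5: Q + R ≡ L (mod 10)] column 5 reads Q+R+carry(0)=L with R=3, L=5; with digits 1,3,4,5,6,7,8,9 already taken and all letters distinct, the only value for Q is 2 ⇒ Q=2.

Answer: A=4, B=9, L=5, Q=2, R=3, S=6, W=1, X=7, Y=8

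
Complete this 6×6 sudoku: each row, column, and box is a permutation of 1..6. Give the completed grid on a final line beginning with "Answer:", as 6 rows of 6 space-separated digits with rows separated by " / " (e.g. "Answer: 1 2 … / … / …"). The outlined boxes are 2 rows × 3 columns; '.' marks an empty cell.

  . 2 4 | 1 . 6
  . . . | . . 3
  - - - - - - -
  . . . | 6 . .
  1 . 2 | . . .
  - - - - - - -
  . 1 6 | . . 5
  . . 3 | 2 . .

Step 1. [r4c6∈{4}] r4c6 has the single candidate 4, so r4c6=4.
Step 2. [r3c3∈{5}] r3c3's peers cover all but 5, so r3c3=5.
Step 3. [r1c5∈{5}] r1c5 is down to just 5. So r1c5=5.
Step 4. [r4c5∈{3}] r4c5 is down to just 3, so r4c5=3.
Step 5. [r5c5∈{4}] nothing but 4 survives at r5c5, so r5c5=4.
Step 6. [r3c6∈{1,2}] across col 6, 2 lands solely at r3c6, so r3c6=2.
Step 7. [r3c2∈{3,4}] r3c2 is the only open cell in col 2 admitting 3 ⇒ r3c2=3.
Step 8. [r2c1∈{5,6}] in col 1, 6 fits only at r2c1. So r2c1=6.
Step 9. [r6c2∈{4,5}] r6c2 is the only open cell in col 2 admitting 4. So r6c2=4.
Step 10. [r3c5∈{1}] nothing but 1 survives at r3c5 ⇒ r3c5=1.
Step 11. [r6c1∈{5}] only 5 remains possible at r6c1 ⇒ r6c1=5.
Step 12. [r3c1∈{4}] r3c1 is down to just 4, so r3c1=4.
Step 13. [r2c5∈{2}] r2c5's peers cover all but 2, so r2c5=2.
Step 14. [r6c5∈{6}] only 6 remains possible at r6c5. So r6c5=6.
Step 15. [r5c1∈{2}] r5c1 has the single candidate 2 ⇒ r5c1=2.
Step 16. [r2c4∈{4}] only 4 remains possible at r2c4 ⇒ r2c4=4.
Step 17. [r1c1∈{3}] r1c1's peers cover all but 3, so r1c1=3.
Step 18. [r4c4∈{5}] only 5 remains possible at r4c4. So r4c4=5.
Step 19. [r4c2∈{6}] nothing but 6 survives at r4c2. So r4c2=6.
Step 20. [r2c3∈{1}] r2c3 has the single candidate 1, so r2c3=1.
Step 21. [r6c6∈{1}] r6c6's peers cover all but 1, so r6c6=1.
Step 22. [r2c2∈{5}] r2c2 is down to just 5. So r2c2=5.
Step 23. [r5c4∈{3}] r5c4's peers cover all but 3 ⇒ r5c4=3.

Answer: 3 2 4 1 5 6 / 6 5 1 4 2 3 / 4 3 5 6 1 2 / 1 6 2 5 3 4 / 2 1 6 3 4 5 / 5 4 3 2 6 1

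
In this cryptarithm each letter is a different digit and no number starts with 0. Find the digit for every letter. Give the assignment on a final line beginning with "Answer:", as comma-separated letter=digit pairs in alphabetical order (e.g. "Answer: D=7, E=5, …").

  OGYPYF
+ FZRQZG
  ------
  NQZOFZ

Step 1. [col 1: F + G ≡ Z (mod 10)] column 1 (F + G ≡ Z (mod 10), carry-in 0) doesn't pin G yet; pick G=1 and continue, so G=1.
Step 2. [col 1: F + G ≡ Z (mod 10)] column 1 (F + G ≡ Z (mod 10), carry-in 0) doesn't pin Z yet; pick Z=3 and continue ⇒ Z=3.
Step 3. [col 1: F + G ≡ Z (mod 10)] from column 1 (G=1, Z=3, carry-in 0, digits 1,3 already taken and all letters distinct): F must equal 2. So F=2.
Step 4. [col 2: Y + Z ≡ F (mod 10)] column 2: given Z=3, F=2, carry-in 0, and digits 1,2,3 already taken and all letters distinct, Y+Z≡F (mod 10) forces Y=9, so Y=9.
Step 5. [col 3: P + Q ≡ O (mod 10)] several values work for Q in column 3 (P + Q ≡ O (mod 10), carry-in 1); try Q=5. So Q=5.
Step 6. [col 3: P + Q ≡ O (mod 10)] several values work for O in column 3 (P + Q ≡ O (mod 10), carry-in 1); try O=6, so O=6.
Step 7. [col 3: P + Q ≡ O (mod 10)] column 3: given Q=5, O=6, carry-in 1, and digits 1,2,3,5,6,9 already taken and all letters distinct, P+Q≡O (mod 10) forces P=0, so P=0.
Step 8. [col 4: Y + R ≡ Z (mod 10)] column 4 reads Y+R+carry(0)=Z with Y=9, Z=3; with digits 0,1,2,3,5,6,9 already taken and all letters distinct, the only value for R is 4. So R=4.
Step 9. [col 6: O + F ≡ N (mod 10)] column 6: given O=6, F=2, carry-in 0, and digits 0,1,2,3,4,5,6,9 already taken and all letters distinct, O+F≡N (mod 10) forces N=8, so N=8.

Answer: F=2, G=1, N=8, O=6, P=0, Q=5, R=4, Y=9, Z=3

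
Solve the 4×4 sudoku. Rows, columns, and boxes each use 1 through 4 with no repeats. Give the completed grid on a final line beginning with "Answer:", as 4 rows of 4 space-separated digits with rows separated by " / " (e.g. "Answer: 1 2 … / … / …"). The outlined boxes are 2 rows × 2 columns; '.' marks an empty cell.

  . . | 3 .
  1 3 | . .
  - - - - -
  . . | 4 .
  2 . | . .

Step 1. [r1c4∈{1,2,4}] 1 has one home in row 1: r1c4. So r1c4=1.
Step 2. [r3c4∈{2,3}] in row 3, 2 fits only at r3c4 ⇒ r3c4=2.
Step 3. [r4c2∈{1,4}] across row 4, 4 lands solely at r4c2 ⇒ r4c2=4.
Step 4. [r1c1∈{4}] r1c1's peers cover all but 4, so r1c1=4.
Step 5. [r2c3∈{2}] r2c3 is down to just 2, so r2c3=2.
Step 6. [r2c4∈{4}] only 4 remains possible at r2c4. So r2c4=4.
Step 7. [r3c1∈{3}] r3c1 is down to just 3, so r3c1=3.
Step 8. [r4c4∈{3}] r4c4's peers cover all but 3. So r4c4=3.
Step 9. [r4c3∈{1}] r4c3 is down to just 1 ⇒ r4c3=1.
Step 10. [r1c2∈{2}] nothing but 2 survives at r1c2 ⇒ r1c2=2.
Step 11. [r3c2∈{1}] r3c2's peers cover all but 1. So r3c2=1.

Answer: 4 2 3 1 / 1 3 2 4 / 3 1 4 2 / 2 4 1 3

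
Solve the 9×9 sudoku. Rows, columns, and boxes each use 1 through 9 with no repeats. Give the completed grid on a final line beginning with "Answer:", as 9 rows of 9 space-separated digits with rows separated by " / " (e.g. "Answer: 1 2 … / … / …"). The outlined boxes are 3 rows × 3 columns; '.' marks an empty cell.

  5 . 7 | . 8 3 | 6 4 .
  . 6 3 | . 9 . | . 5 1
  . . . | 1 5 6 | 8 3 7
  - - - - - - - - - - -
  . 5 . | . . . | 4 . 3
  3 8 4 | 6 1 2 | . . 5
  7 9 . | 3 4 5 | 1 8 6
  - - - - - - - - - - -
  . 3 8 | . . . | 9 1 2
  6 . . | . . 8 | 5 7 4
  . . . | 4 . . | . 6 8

Step 1. [r7c6∈{7}] r7c6 is down to just 7. So r7c6=7.
Step 2. [r6c3∈{2}] r6c3 is down to just 2. So r6c3=2.
Step 3. [r9c6∈{1,9}] 1 has one home in col 6: r9c6 ⇒ r9c6=1.
Step 4. [r3c2∈{2,4}] across col 2, 4 lands solely at r3c2, so r3c2=4.
Step 5. [r3c1∈{2,9}] row 3 places 2 nowhere but r3c1 ⇒ r3c1=2.
Step 6. [r8c4∈{2,9}] r8c4 is the only open cell in box 8 admitting 9. So r8c4=9.
Step 7. [r8c5∈{2,3}] across row 8, 3 lands solely at r8c5 ⇒ r8c5=3.
Step 8. [r2c4∈{2,7}] across row 2, 7 lands solely at r2c4. So r2c4=7.
Step 9. [r8c2∈{1,2}] in row 8, 2 fits only at r8c2. So r8c2=2.
Step 10. [r3c3∈{9}] only 9 remains possible at r3c3, so r3c3=9.
Step 11. [r4c3∈{1,6}] row 4 places 6 nowhere but r4c3. So r4c3=6.
Step 12. [r5c8∈{9}] only 9 remains possible at r5c8. So r5c8=9.
Step 13. [r8c3∈{1}] r8c3's peers cover all but 1, so r8c3=1.
Step 14. [r5c7∈{7}] nothing but 7 survives at r5c7, so r5c7=7.
Step 15. [r1c2∈{1}] r1c2 has the single candidate 1 ⇒ r1c2=1.
Step 16. [r9c7∈{3}] r9c7 is down to just 3. So r9c7=3.
Step 17. [r9c5∈{2}] r9c5 has the single candidate 2. So r9c5=2.
Step 18. [r4c8∈{2}] r4c8's peers cover all but 2, so r4c8=2.
Step 19. [r7c4∈{5}] r7c4 has the single candidate 5, so r7c4=5.
Step 20. [r2c7∈{2}] r2c7 is down to just 2. So r2c7=2.
Step 21. [r9c1∈{9}] r9c1's peers cover all but 9 ⇒ r9c1=9.
Step 22. [r4c4∈{8}] nothing but 8 survives at r4c4, so r4c4=8.
Step 23. [r4c1∈{1}] r4c1 has the single candidate 1. So r4c1=1.
Step 24. [r4c5∈{7}] nothing but 7 survives at r4c5. So r4c5=7.
Step 25. [r9c3∈{5}] r9c3's peers cover all but 5 ⇒ r9c3=5.
Step 26. [r4c6∈{9}] r4c6's peers cover all but 9, so r4c6=9.
Step 27. [r7c5∈{6}] r7c5 has the single candidate 6, so r7c5=6.
Step 28. [r2c1∈{8}] r2c1 has the single candidate 8. So r2c1=8.
Step 29. [r7c1∈{4}] nothing but 4 survives at r7c1, so r7c1=4.
Step 30. [r2c6∈{4}] r2c6 is down to just 4 ⇒ r2c6=4.
Step 31. [r1c4∈{2}] only 2 remains possible at r1c4. So r1c4=2.
Step 32. [r1c9∈{9}] only 9 remains possible at r1c9 ⇒ r1c9=9.
Step 33. [r9c2∈{7}] only 7 remains possible at r9c2. So r9c2=7.

Answer: 5 1 7 2 8 3 6 4 9 / 8 6 3 7 9 4 2 5 1 / 2 4 9 1 5 6 8 3 7 / 1 5 6 8 7 9 4 2 3 / 3 8 4 6 1 2 7 9 5 / 7 9 2 3 4 5 1 8 6 / 4 3 8 5 6 7 9 1 2 / 6 2 1 9 3 8 5 7 4 / 9 7 5 4 2 1 3 6 8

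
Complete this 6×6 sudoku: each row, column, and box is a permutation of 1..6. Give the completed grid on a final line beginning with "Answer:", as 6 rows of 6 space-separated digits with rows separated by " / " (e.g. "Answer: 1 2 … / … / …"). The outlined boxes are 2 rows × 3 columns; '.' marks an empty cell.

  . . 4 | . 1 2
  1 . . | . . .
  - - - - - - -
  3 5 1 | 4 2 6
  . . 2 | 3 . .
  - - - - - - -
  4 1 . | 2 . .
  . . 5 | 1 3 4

Step 1. [r5c6∈{5}] only 5 remains possible at r5c6, so r5c6=5.
Step 2. [r4c1∈{6}] nothing but 6 survives at r4c1 ⇒ r4c1=6.
Step 3. [r6c2∈{2,6}] in row 6, 6 fits only at r6c2. So r6c2=6.
Step 4. [r1c4∈{5,6}] 6 has one home in row 1: r1c4 ⇒ r1c4=6.
Step 5. [r2c6∈{3}] r2c6 is down to just 3. So r2c6=3.
Step 6. [r2c5∈{4,5}] across row 2, 4 lands solely at r2c5 ⇒ r2c5=4.
Step 7. [r2c2∈{2}] r2c2 is down to just 2, so r2c2=2.
Step 8. [r4c2∈{4}] nothing but 4 survives at r4c2 ⇒ r4c2=4.
Step 9. [r2c4∈{5}] nothing but 5 survives at r2c4. So r2c4=5.
Step 10. [r2c3∈{6}] r2c3's peers cover all but 6. So r2c3=6.
Step 11. [r1c1∈{5}] nothing but 5 survives at r1c1 ⇒ r1c1=5.
Step 12. [r6c1∈{2}] r6c1's peers cover all but 2. So r6c1=2.
Step 13. [r1c2∈{3}] only 3 remains possible at r1c2, so r1c2=3.
Step 14. [r4c5∈{5}] only 5 remains possible at r4c5, so r4c5=5.
Step 15. [r5c3∈{3}] r5c3 is down to just 3, so r5c3=3.
Step 16. [r5c5∈{6}] only 6 remains possible at r5c5. So r5c5=6.
Step 17. [r4c6∈{1}] r4c6's peers cover all but 1. So r4c6=1.

Answer: 5 3 4 6 1 2 / 1 2 6 5 4 3 / 3 5 1 4 2 6 / 6 4 2 3 5 1 / 4 1 3 2 6 5 / 2 6 5 1 3 4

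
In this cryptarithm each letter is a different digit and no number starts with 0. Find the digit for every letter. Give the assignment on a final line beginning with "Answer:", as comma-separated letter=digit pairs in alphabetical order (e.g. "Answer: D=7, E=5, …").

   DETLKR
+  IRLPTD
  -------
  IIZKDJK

Step 1. [col 1: R + D ≡ K (mod 10)] several values work for K in column 1 (R + D ≡ K (mod 10), carry-in 0); try K=7 ⇒ K=7.
Step 2. [col 1: R + D ≡ K (mod 10)] R=8 is one option consistent with column 1 (R + D ≡ K (mod 10), carry-in 0) — take it. So R=8.
Step 3. [I] the sum has 7 digits but both addends have 6; that extra leading digit I is the final carry, namely 1. So I=1.
Step 4. [col 1: R + D ≡ K (mod 10)] in column 1 we have R+D≡K with carry-in 0; given R=8, K=7 and digits 1,7,8 already taken and all letters distinct, that pins D to 9 ⇒ D=9.
Step 5. [col 2: K + T ≡ J (mod 10)] J=0 is one option consistent with column 2 (K + T ≡ J (mod 10), carry-in 1) — take it. So J=0.
Step 6. [col 2: K + T ≡ J (mod 10)] column 2: given K=7, J=0, carry-in 1, and digits 0,1,7,8,9 already taken and all letters distinct, K+T≡J (mod 10) forces T=2. So T=2.
Step 7. [col 3: L + P ≡ D (mod 10)] column 3 (L + P ≡ D (mod 10), carry-in 1) doesn't pin L yet; pick L=5 and continue ⇒ L=5.
Step 8. [col 3: L + P ≡ D (mod 10)] column 3: given L=5, D=9, carry-in 1, and digits 0,1,2,5,7,8,9 already taken and all letters distinct, L+P≡D (mod 10) forces P=3. So P=3.
Step 9. [col 5: E + R ≡ Z (mod 10)] in column 5 we have E+R≡Z with carry-in 0; given R=8 and digits 0,1,2,3,5,7,8,9 already taken and all letters distinct, that pins E to 6 ⇒ E=6.
Step 10. [col 5: E + R ≡ Z (mod 10)] column 5: given E=6, R=8, carry-in 0, and digits 0,1,2,3,5,6,7,8,9 already taken and all letters distinct, E+R≡Z (mod 10) forces Z=4 ⇒ Z=4.

Answer: D=9, E=6, I=1, J=0, K=7, L=5, P=3, R=8, T=2, Z=4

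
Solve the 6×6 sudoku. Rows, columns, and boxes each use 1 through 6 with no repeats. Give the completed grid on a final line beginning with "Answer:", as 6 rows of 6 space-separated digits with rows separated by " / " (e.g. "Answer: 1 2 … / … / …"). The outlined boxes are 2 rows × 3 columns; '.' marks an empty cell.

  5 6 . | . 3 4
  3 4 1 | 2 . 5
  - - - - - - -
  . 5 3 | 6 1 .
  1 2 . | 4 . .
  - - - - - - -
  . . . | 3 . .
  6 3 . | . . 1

Step 1. [r5c1∈{2,4}] in col 1, 2 fits only at r5c1. So r5c1=2.
Step 2. [r6c4∈{5}] r6c4's peers cover all but 5, so r6c4=5.
Step 3. [r6c3∈{4}] r6c3's peers cover all but 4, so r6c3=4.
Step 4. [r2c5∈{6}] only 6 remains possible at r2c5 ⇒ r2c5=6.
Step 5. [r3c1∈{4}] r3c1 is down to just 4. So r3c1=4.
Step 6. [r6c5∈{2}] nothing but 2 survives at r6c5, so r6c5=2.
Step 7. [r5c6∈{6}] only 6 remains possible at r5c6 ⇒ r5c6=6.
Step 8. [r5c2∈{1}] r5c2's peers cover all but 1 ⇒ r5c2=1.
Step 9. [r4c3∈{6}] only 6 remains possible at r4c3. So r4c3=6.
Step 10. [r5c3∈{5}] r5c3's peers cover all but 5. So r5c3=5.
Step 11. [r4c6∈{3}] r4c6 has the single candidate 3. So r4c6=3.
Step 12. [r3c6∈{2}] r3c6 is down to just 2. So r3c6=2.
Step 13. [r4c5∈{5}] r4c5's peers cover all but 5. So r4c5=5.
Step 14. [r1c4∈{1}] r1c4 has the single candidate 1 ⇒ r1c4=1.
Step 15. [r5c5∈{4}] r5c5's peers cover all but 4 ⇒ r5c5=4.
Step 16. [r1c3∈{2}] r1c3 is down to just 2. So r1c3=2.

Answer: 5 6 2 1 3 4 / 3 4 1 2 6 5 / 4 5 3 6 1 2 / 1 2 6 4 5 3 / 2 1 5 3 4 6 / 6 3 4 5 2 1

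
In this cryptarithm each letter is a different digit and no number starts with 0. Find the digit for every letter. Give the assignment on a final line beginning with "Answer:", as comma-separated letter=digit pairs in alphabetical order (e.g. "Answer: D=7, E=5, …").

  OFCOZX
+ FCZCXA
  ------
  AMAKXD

Step 1. [col 1: X + A ≡ D (mod 10)] column 1 (X + A ≡ D (mod 10), carry-in 0) doesn't pin D yet; pick D=2 and continue ⇒ D=2.
Step 2. [col 1: X + A ≡ D (mod 10)] several values work for A in column 1 (X + A ≡ D (mod 10), carry-in 0); try A=5. So A=5.
Step 3. [col 1: X + A ≡ D (mod 10)] in column 1 we have X+A≡D with carry-in 0; given A=5, D=2 and digits 2,5 already taken and all letters distinct, that pins X to 7 ⇒ X=7.
Step 4. [col 2: Z + X ≡ X (mod 10)] column 2: given X=7, carry-in 1, and digits 2,5,7 already taken and all letters distinct, Z+X≡X (mod 10) forces Z=9, so Z=9.
Step 5. [col 3: O + C ≡ K (mod 10)] several values work for K in column 3 (O + C ≡ K (mod 10), carry-in 1); try K=8 ⇒ K=8.
Step 6. [col 3: O + C ≡ K (mod 10)] several values work for O in column 3 (O + C ≡ K (mod 10), carry-in 1); try O=1, so O=1.
Step 7. [col 3: O + C ≡ K (mod 10)] column 3: given O=1, K=8, carry-in 1, and digits 1,2,5,7,8,9 already taken and all letters distinct, O+C≡K (mod 10) forces C=6 ⇒ C=6.
Step 8. [col 5: F + C ≡ M (mod 10)] column 5 reads F+C+carry(1)=M with C=6; with digits 1,2,5,6,7,8,9 already taken and all letters distinct, the only value for M is 0, so M=0.
Step 9. [col 5: F + C ≡ M (mod 10)] column 5 reads F+C+carry(1)=M with C=6, M=0; with digits 0,1,2,5,6,7,8,9 already taken and all letters distinct, the only value for F is 3 ⇒ F=3.

Answer: A=5, C=6, D=2, F=3, K=8, M=0, O=1, X=7, Z=9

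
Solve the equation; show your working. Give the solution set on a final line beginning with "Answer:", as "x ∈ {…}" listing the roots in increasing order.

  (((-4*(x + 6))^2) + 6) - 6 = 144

Step 1. [(((-4*(x + 6))^2) + 6) - 6 = 144] the outer -6 inverts by adding 6 ⇒ sub: ((-4*(x + 6))^2) + 6 = 150.
Step 2. [((-4*(x + 6))^2) + 6 = 150] 6 comes off first (subtract 6) ⇒ sub: (-4*(x + 6))^2 = 144.
Step 3. [(-4*(x + 6))^2 = 144] LHS squared, RHS 144 ≥ 0: apply √ (±), so sqrt: -4*(x + 6) = 12 or -12.
Step 4. [-4*(x + 6) = 12 or -12] divide by the outer -4 ⇒ div: x + 6 = -3 or 3.
Step 5. [x + 6 = -3 or 3] subtract 6: x sits inside (… + 6). So sub: x = -9 or -3.

Answer: x ∈ {-9, -3}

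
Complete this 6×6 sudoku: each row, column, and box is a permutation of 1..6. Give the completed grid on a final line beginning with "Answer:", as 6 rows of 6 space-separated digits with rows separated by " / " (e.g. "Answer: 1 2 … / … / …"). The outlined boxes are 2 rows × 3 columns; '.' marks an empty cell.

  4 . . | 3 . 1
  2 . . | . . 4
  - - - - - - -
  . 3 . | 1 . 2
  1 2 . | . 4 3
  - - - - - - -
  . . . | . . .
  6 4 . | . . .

Step 1. [r6c6∈{5}] nothing but 5 survives at r6c6, so r6c6=5.
Step 2. [r2c3∈{1,3,5,6}] in row 2, 3 fits only at r2c3. So r2c3=3.
Step 3. [r3c1∈{5}] r3c1 has the single candidate 5, so r3c1=5.
Step 4. [r3c5∈{6}] r3c5 has the single candidate 6. So r3c5=6.
Step 5. [r6c4∈{2}] r6c4 is down to just 2 ⇒ r6c4=2.
Step 6. [r2c2∈{1,5,6}] across row 2, 1 lands solely at r2c2 ⇒ r2c2=1.
Step 7. [r2c4∈{5,6}] row 2 places 6 nowhere but r2c4. So r2c4=6.
Step 8. [r5c2∈{5}] nothing but 5 survives at r5c2, so r5c2=5.
Step 9. [r1c3∈{5,6}] col 3 places 5 nowhere but r1c3 ⇒ r1c3=5.
Step 10. [r6c3∈{1}] r6c3 has the single candidate 1, so r6c3=1.
Step 11. [r5c5∈{1,3}] r5c5 is the only open cell in row 5 admitting 1 ⇒ r5c5=1.
Step 12. [r4c3∈{6}] r4c3's peers cover all but 6, so r4c3=6.
Step 13. [r3c3∈{4}] r3c3 has the single candidate 4. So r3c3=4.
Step 14. [r5c4∈{4}] r5c4's peers cover all but 4 ⇒ r5c4=4.
Step 15. [r5c6∈{6}] r5c6's peers cover all but 6 ⇒ r5c6=6.
Step 16. [r6c5∈{3}] r6c5 has the single candidate 3. So r6c5=3.
Step 17. [r4c4∈{5}] r4c4 is down to just 5. So r4c4=5.
Step 18. [r1c2∈{6}] r1c2's peers cover all but 6 ⇒ r1c2=6.
Step 19. [r5c1∈{3}] r5c1's peers cover all but 3, so r5c1=3.
Step 20. [r1c5∈{2}] r1c5 has the single candidate 2. So r1c5=2.
Step 21. [r2c5∈{5}] r2c5 is down to just 5 ⇒ r2c5=5.
Step 22. [r5c3∈{2}] only 2 remains possible at r5c3. So r5c3=2.

Answer: 4 6 5 3 2 1 / 2 1 3 6 5 4 / 5 3 4 1 6 2 / 1 2 6 5 4 3 / 3 5 2 4 1 6 / 6 4 1 2 3 5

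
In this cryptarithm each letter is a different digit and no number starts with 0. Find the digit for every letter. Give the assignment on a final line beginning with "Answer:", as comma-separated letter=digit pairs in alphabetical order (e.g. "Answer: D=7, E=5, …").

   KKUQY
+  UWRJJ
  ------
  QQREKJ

Step 1. [Q] Q is the leading digit of a 6-digit sum of two 5-digit numbers; the final carry is exactly 1 ⇒ Q=1.
Step 2. [col 1: Y + J ≡ J (mod 10)] from column 1 (nothing yet, carry-in 0, digits 1 already taken and all letters distinct): Y must equal 0 ⇒ Y=0.
Step 3. [col 1: Y + J ≡ J (mod 10)] several values work for J in column 1 (Y + J ≡ J (mod 10), carry-in 0); try J=2 ⇒ J=2.
Step 4. [col 2: Q + J ≡ K (mod 10)] in column 2 we have Q+J≡K with carry-in 0; given Q=1, J=2 and digits 0,1,2 already taken and all letters distinct, that pins K to 3. So K=3.
Step 5. [col 3: U + R ≡ E (mod 10)] column 3 (U + R ≡ E (mod 10), carry-in 0) doesn't pin R yet; pick R=9 and continue, so R=9.
Step 6. [col 3: U + R ≡ E (mod 10)] no forcing yet in column 3 (carry-in 0); U=8 is free and consistent — try it ⇒ U=8.
Step 7. [col 3: U + R ≡ E (mod 10)] column 3: given U=8, R=9, carry-in 0, and digits 0,1,2,3,8,9 already taken and all letters distinct, U+R≡E (mod 10) forces E=7, so E=7.
Step 8. [col 4: K + W ≡ R (mod 10)] in column 4 we have K+W≡R with carry-in 1; given K=3, R=9 and digits 0,1,2,3,7,8,9 already taken and all letters distinct, that pins W to 5 ⇒ W=5.

Answer: E=7, J=2, K=3, Q=1, R=9, U=8, W=5, Y=0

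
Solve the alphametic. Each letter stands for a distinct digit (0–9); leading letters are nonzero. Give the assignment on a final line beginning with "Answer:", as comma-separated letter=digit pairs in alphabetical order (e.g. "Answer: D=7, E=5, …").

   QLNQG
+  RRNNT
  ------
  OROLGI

Step 1. [O] O is the leading digit of a 6-digit sum of two 5-digit numbers; the final carry is exactly 1 ⇒ O=1.
Step 2. [col 1: G + T ≡ I (mod 10)] T=6 is one option consistent with column 1 (G + T ≡ I (mod 10), carry-in 0) — take it, so T=6.
Step 3. [col 1: G + T ≡ I (mod 10)] several values work for I in column 1 (G + T ≡ I (mod 10), carry-in 0); try I=8. So I=8.
Step 4. [col 1: G + T ≡ I (mod 10)] from column 1 (T=6, I=8, carry-in 0, digits 1,6,8 already taken and all letters distinct): G must equal 2, so G=2.
Step 5. [col 2: Q + N ≡ G (mod 10)] no forcing yet in column 2 (carry-in 0); Q=9 is free and consistent — try it. So Q=9.
Step 6. [col 2: Q + N ≡ G (mod 10)] from column 2 (Q=9, G=2, carry-in 0, digits 1,2,6,8,9 already taken and all letters distinct): N must equal 3, so N=3.
Step 7. [col 3: N + N ≡ L (mod 10)] column 3: given N=3, carry-in 1, and digits 1,2,3,6,8,9 already taken and all letters distinct, N+N≡L (mod 10) forces L=7 ⇒ L=7.
Step 8. [col 4: L + R ≡ O (mod 10)] column 4: given L=7, O=1, carry-in 0, and digits 1,2,3,6,7,8,9 already taken and all letters distinct, L+R≡O (mod 10) forces R=4. So R=4.

Answer: G=2, I=8, L=7, N=3, O=1, Q=9, R=4, T=6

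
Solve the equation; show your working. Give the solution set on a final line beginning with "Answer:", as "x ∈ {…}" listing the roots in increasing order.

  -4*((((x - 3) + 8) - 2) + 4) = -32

Step 1. [-4*((((x - 3) + 8) - 2) + 4) = -32] -4 out front; divide by -4, so div: (((x - 3) + 8) - 2) + 4 = 8.
Step 2. [(((x - 3) + 8) - 2) + 4 = 8] 4 comes off first (subtract 4) ⇒ sub: ((x - 3) + 8) - 2 = 4.
Step 3. [((x - 3) + 8) - 2 = 4] -2 is outermost — add 2 both sides, so sub: (x - 3) + 8 = 6.
Step 4. [(x - 3) + 8 = 6] peel the +8: subtract 8 from each side, so sub: x - 3 = -2.
Step 5. [x - 3 = -2] the outer -3 inverts by adding 3, so sub: x = 1.

Answer: x ∈ {1}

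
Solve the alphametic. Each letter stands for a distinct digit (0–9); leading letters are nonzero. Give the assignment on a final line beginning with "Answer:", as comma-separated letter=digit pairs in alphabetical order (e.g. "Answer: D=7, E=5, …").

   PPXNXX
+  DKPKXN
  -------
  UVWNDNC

Step 1. [col 1: X + N ≡ C (mod 10)] several values work for C in column 1 (X + N ≡ C (mod 10), carry-in 0); try C=2. So C=2.
Step 2. [col 1: X + N ≡ C (mod 10)] several values work for X in column 1 (X + N ≡ C (mod 10), carry-in 0); try X=7. So X=7.
Step 3. [U] adding two 6-digit numbers gives at most 6+1 digits, and here it does — U is that final carry and must be 1, so U=1.
Step 4. [col 1: X + N ≡ C (mod 10)] in column 1 we have X+N≡C with carry-in 0; given X=7, C=2 and digits 1,2,7 already taken and all letters distinct, that pins N to 5. So N=5.
Step 5. [col 3: N + K ≡ D (mod 10)] K=0 is one option consistent with column 3 (N + K ≡ D (mod 10), carry-in 1) — take it, so K=0.
Step 6. [col 3: N + K ≡ D (mod 10)] column 3: given N=5, K=0, carry-in 1, and digits 0,1,2,5,7 already taken and all letters distinct, N+K≡D (mod 10) forces D=6 ⇒ D=6.
Step 7. [col 4: X + P ≡ N (mod 10)] from column 4 (X=7, N=5, carry-in 0, digits 0,1,2,5,6,7 already taken and all letters distinct): P must equal 8. So P=8.
Step 8. [col 5: P + K ≡ W (mod 10)] from column 5 (P=8, K=0, carry-in 1, digits 0,1,2,5,6,7,8 already taken and all letters distinct): W must equal 9. So W=9.
Step 9. [col 6: P + D ≡ V (mod 10)] in column 6 we have P+D≡V with carry-in 0; given P=8, D=6 and digits 0,1,2,5,6,7,8,9 already taken and all letters distinct, that pins V to 4, so V=4.

Answer: C=2, D=6, K=0, N=5, P=8, U=1, V=4, W=9, X=7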